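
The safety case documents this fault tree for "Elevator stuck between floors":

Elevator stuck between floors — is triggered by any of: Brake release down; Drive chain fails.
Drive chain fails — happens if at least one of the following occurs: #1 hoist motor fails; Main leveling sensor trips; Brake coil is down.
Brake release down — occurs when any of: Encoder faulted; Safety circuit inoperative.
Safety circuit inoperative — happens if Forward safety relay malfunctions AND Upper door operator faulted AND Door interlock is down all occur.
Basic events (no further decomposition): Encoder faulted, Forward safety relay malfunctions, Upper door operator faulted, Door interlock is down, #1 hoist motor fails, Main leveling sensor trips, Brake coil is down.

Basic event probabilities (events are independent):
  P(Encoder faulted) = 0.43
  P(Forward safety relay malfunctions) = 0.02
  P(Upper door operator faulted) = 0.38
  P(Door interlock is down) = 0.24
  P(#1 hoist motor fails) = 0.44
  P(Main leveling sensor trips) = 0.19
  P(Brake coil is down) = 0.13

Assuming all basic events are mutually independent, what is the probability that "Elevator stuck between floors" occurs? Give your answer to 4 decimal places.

P(Safety circuit inoperative) [AND] = 0.02 × 0.38 × 0.24 = 0.001824
P(Brake release down) [OR] = 1 − (1−0.43) × (1−0.001824) = 0.431040
P(Drive chain fails) [OR] = 1 − (1−0.44) × (1−0.19) × (1−0.13) = 0.605368
P(Elevator stuck between floors) [OR] = 1 − (1−0.431040) × (1−0.605368) = 0.775470
Rounded to 4 decimal places: P(Elevator stuck between floors) ≈ 0.7755.

0.7755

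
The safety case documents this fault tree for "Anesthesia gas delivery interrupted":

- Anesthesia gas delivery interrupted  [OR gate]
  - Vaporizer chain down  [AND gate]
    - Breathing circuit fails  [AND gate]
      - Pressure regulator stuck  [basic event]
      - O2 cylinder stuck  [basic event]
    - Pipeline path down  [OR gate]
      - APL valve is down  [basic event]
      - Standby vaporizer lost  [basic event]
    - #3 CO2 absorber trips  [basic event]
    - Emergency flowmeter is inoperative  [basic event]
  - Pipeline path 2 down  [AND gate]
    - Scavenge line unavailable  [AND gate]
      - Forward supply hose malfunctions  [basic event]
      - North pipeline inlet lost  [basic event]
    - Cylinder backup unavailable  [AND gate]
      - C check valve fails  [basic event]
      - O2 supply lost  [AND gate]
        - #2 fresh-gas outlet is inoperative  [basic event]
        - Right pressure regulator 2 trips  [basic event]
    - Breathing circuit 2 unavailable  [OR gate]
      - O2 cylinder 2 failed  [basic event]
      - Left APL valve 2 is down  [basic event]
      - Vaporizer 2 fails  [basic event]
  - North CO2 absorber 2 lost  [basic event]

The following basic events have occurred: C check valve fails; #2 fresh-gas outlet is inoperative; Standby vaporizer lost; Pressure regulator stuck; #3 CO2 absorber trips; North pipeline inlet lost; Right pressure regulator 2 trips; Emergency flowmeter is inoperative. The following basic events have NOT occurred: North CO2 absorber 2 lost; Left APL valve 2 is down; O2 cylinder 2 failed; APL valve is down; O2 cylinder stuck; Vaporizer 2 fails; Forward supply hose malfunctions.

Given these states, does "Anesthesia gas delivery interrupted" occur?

No

Breathing circuit fails [AND]: Pressure regulator stuck=occurs, O2 cylinder stuck=not → not all inputs occur → does not occur.
Pipeline path down [OR]: APL valve is down=not, Standby vaporizer lost=occurs → at least one input occurs → occurs.
Vaporizer chain down [AND]: Breathing circuit fails=not, Pipeline path down=occurs, #3 CO2 absorber trips=occurs, Emergency flowmeter is inoperative=occurs → not all inputs occur → does not occur.
Scavenge line unavailable [AND]: Forward supply hose malfunctions=not, North pipeline inlet lost=occurs → not all inputs occur → does not occur.
O2 supply lost [AND]: #2 fresh-gas outlet is inoperative=occurs, Right pressure regulator 2 trips=occurs → all inputs occur → occurs.
Cylinder backup unavailable [AND]: C check valve fails=occurs, O2 supply lost=occurs → all inputs occur → occurs.
Breathing circuit 2 unavailable [OR]: O2 cylinder 2 failed=not, Left APL valve 2 is down=not, Vaporizer 2 fails=not → no input occurs → does not occur.
Pipeline path 2 down [AND]: Scavenge line unavailable=not, Cylinder backup unavailable=occurs, Breathing circuit 2 unavailable=not → not all inputs occur → does not occur.
Anesthesia gas delivery interrupted [OR]: Vaporizer chain down=not, Pipeline path 2 down=not, North CO2 absorber 2 lost=not → no input occurs → does not occur.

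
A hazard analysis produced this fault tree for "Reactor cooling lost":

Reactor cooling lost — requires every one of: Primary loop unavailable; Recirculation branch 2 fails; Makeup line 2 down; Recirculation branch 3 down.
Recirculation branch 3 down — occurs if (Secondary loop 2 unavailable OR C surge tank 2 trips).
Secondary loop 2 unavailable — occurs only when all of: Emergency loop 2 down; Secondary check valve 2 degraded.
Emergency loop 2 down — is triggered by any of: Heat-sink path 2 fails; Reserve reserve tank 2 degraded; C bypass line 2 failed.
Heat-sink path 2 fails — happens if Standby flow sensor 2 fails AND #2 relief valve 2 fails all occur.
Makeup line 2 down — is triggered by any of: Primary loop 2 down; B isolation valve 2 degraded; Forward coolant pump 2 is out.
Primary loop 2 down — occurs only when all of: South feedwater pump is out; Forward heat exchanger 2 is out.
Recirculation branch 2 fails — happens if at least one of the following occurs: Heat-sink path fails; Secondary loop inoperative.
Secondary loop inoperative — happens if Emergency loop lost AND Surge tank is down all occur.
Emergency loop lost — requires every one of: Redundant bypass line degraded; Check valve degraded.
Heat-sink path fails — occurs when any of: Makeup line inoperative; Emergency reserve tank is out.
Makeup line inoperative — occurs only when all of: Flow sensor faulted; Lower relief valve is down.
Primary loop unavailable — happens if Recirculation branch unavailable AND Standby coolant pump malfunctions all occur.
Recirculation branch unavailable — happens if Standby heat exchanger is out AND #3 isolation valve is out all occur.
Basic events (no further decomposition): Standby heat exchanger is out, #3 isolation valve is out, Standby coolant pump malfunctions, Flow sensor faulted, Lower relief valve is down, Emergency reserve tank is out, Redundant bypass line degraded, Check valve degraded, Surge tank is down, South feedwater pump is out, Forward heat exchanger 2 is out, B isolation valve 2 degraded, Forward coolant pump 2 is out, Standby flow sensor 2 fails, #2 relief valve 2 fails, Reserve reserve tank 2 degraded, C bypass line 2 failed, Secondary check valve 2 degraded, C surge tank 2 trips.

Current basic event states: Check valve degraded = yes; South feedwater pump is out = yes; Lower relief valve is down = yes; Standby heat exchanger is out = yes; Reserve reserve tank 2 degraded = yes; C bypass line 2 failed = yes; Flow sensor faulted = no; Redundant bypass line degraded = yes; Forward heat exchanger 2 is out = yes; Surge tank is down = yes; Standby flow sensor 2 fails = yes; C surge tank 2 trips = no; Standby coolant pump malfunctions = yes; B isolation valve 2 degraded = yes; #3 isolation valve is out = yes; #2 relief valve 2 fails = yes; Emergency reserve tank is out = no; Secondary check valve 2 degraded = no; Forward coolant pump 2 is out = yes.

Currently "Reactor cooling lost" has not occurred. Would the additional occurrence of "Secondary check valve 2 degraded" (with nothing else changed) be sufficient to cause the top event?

Counterfactual: set "Secondary check valve 2 degraded" to occurred.
Recirculation branch unavailable [AND]: Standby heat exchanger is out=occurs, #3 isolation valve is out=occurs → all inputs occur → occurs.
Primary loop unavailable [AND]: Recirculation branch unavailable=occurs, Standby coolant pump malfunctions=occurs → all inputs occur → occurs.
Makeup line inoperative [AND]: Flow sensor faulted=not, Lower relief valve is down=occurs → not all inputs occur → does not occur.
Heat-sink path fails [OR]: Makeup line inoperative=not, Emergency reserve tank is out=not → no input occurs → does not occur.
Emergency loop lost [AND]: Redundant bypass line degraded=occurs, Check valve degraded=occurs → all inputs occur → occurs.
Secondary loop inoperative [AND]: Emergency loop lost=occurs, Surge tank is down=occurs → all inputs occur → occurs.
Recirculation branch 2 fails [OR]: Heat-sink path fails=not, Secondary loop inoperative=occurs → at least one input occurs → occurs.
Primary loop 2 down [AND]: South feedwater pump is out=occurs, Forward heat exchanger 2 is out=occurs → all inputs occur → occurs.
Makeup line 2 down [OR]: Primary loop 2 down=occurs, B isolation valve 2 degraded=occurs, Forward coolant pump 2 is out=occurs → at least one input occurs → occurs.
Heat-sink path 2 fails [AND]: Standby flow sensor 2 fails=occurs, #2 relief valve 2 fails=occurs → all inputs occur → occurs.
Emergency loop 2 down [OR]: Heat-sink path 2 fails=occurs, Reserve reserve tank 2 degraded=occurs, C bypass line 2 failed=occurs → at least one input occurs → occurs.
Secondary loop 2 unavailable [AND]: Emergency loop 2 down=occurs, Secondary check valve 2 degraded=occurs → all inputs occur → occurs.
Recirculation branch 3 down [OR]: Secondary loop 2 unavailable=occurs, C surge tank 2 trips=not → at least one input occurs → occurs.
Reactor cooling lost [AND]: Primary loop unavailable=occurs, Recirculation branch 2 fails=occurs, Makeup line 2 down=occurs, Recirculation branch 3 down=occurs → all inputs occur → occurs.

Yes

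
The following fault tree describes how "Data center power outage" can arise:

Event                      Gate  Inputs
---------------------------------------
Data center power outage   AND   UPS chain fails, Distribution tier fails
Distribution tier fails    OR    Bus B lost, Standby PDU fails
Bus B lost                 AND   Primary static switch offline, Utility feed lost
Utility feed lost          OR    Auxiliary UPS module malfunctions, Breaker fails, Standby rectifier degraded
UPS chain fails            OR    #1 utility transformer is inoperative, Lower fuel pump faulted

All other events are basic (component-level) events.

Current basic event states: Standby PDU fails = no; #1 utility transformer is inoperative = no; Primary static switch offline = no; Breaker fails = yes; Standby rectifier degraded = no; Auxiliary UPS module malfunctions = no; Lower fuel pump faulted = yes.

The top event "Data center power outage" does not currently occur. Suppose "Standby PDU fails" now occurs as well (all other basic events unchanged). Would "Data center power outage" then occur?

Counterfactual: set "Standby PDU fails" to occurred.
UPS chain fails [OR]: #1 utility transformer is inoperative=not, Lower fuel pump faulted=occurs → at least one input occurs → occurs.
Utility feed lost [OR]: Auxiliary UPS module malfunctions=not, Breaker fails=occurs, Standby rectifier degraded=not → at least one input occurs → occurs.
Bus B lost [AND]: Primary static switch offline=not, Utility feed lost=occurs → not all inputs occur → does not occur.
Distribution tier fails [OR]: Bus B lost=not, Standby PDU fails=occurs → at least one input occurs → occurs.
Data center power outage [AND]: UPS chain fails=occurs, Distribution tier fails=occurs → all inputs occur → occurs.

Yes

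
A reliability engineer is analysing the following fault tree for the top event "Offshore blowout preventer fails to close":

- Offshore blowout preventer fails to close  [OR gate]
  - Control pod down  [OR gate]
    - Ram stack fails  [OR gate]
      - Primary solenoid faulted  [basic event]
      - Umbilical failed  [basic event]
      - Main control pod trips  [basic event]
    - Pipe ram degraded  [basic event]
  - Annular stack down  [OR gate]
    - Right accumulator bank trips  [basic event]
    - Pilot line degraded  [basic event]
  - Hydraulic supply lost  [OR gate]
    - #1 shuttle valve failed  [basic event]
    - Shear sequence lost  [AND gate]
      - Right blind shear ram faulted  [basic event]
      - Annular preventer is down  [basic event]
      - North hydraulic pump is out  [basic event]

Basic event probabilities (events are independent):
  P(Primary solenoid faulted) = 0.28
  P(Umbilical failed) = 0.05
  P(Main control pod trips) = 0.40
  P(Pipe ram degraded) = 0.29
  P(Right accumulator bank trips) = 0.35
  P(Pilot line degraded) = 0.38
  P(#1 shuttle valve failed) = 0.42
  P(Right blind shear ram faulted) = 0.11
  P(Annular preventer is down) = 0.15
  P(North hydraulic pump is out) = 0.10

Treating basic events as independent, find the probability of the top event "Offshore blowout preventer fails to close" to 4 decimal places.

P(Ram stack fails) [OR] = 1 − (1−0.28) × (1−0.05) × (1−0.40) = 0.589600
P(Control pod down) [OR] = 1 − (1−0.589600) × (1−0.29) = 0.708616
P(Annular stack down) [OR] = 1 − (1−0.35) × (1−0.38) = 0.597000
P(Shear sequence lost) [AND] = 0.11 × 0.15 × 0.10 = 0.001650
P(Hydraulic supply lost) [OR] = 1 − (1−0.42) × (1−0.001650) = 0.420957
P(Offshore blowout preventer fails to close) [OR] = 1 − (1−0.708616) × (1−0.597000) × (1−0.420957) = 0.932004
Rounded to 4 decimal places: P(Offshore blowout preventer fails to close) ≈ 0.9320.

0.9320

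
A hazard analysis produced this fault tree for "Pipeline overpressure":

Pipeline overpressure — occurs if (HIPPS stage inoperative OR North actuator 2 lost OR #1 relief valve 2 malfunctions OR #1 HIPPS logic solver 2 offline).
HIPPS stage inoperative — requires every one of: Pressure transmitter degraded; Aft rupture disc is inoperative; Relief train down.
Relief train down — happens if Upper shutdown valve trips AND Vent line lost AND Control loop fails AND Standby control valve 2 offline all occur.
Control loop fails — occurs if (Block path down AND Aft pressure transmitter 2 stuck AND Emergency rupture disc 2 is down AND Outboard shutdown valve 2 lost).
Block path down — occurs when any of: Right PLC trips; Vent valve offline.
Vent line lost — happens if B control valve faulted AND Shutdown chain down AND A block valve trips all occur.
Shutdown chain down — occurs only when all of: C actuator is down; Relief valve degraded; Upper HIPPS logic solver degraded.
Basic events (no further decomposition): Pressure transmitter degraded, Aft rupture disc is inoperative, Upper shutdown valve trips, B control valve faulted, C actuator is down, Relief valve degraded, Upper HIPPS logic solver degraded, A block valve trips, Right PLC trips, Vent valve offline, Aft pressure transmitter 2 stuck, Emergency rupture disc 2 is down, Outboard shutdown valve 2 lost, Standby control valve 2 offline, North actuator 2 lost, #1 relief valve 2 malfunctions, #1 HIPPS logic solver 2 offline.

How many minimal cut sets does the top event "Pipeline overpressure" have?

5

Shutdown chain down [AND]: one cut set from each child combined → 1 × 1 × 1 = 1 cut set(s).
Vent line lost [AND]: one cut set from each child combined → 1 × 1 × 1 = 1 cut set(s).
Block path down [OR]: union of children's cut sets → 2 cut set(s).
Control loop fails [AND]: one cut set from each child combined → 2 × 1 × 1 × 1 = 2 cut set(s).
Relief train down [AND]: one cut set from each child combined → 1 × 1 × 2 × 1 = 2 cut set(s).
HIPPS stage inoperative [AND]: one cut set from each child combined → 1 × 1 × 2 = 2 cut set(s).
Pipeline overpressure [OR]: union of children's cut sets → 5 cut set(s).
Minimal cut sets: {A block valve trips, Aft pressure transmitter 2 stuck, Aft rupture disc is inoperative, B control valve faulted, C actuator is down, Emergency rupture disc 2 is down, Outboard shutdown valve 2 lost, Pressure transmitter degraded, Relief valve degraded, Right PLC trips, Standby control valve 2 offline, Upper HIPPS logic solver degraded, Upper shutdown valve trips}; {A block valve trips, Aft pressure transmitter 2 stuck, Aft rupture disc is inoperative, B control valve faulted, C actuator is down, Emergency rupture disc 2 is down, Outboard shutdown valve 2 lost, Pressure transmitter degraded, Relief valve degraded, Standby control valve 2 offline, Upper HIPPS logic solver degraded, Upper shutdown valve trips, Vent valve offline}; {North actuator 2 lost}; {#1 relief valve 2 malfunctions}; {#1 HIPPS logic solver 2 offline}.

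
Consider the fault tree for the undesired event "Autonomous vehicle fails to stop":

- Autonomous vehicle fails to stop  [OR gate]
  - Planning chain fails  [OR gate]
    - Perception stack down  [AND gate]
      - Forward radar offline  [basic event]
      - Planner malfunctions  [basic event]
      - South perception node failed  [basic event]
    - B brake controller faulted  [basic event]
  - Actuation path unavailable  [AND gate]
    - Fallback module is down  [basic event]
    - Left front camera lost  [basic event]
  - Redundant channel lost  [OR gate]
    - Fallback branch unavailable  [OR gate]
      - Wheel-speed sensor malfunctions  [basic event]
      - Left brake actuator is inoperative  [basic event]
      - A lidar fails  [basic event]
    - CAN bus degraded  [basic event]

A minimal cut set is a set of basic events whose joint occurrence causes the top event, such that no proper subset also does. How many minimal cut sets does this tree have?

7

Perception stack down [AND]: one cut set from each child combined → 1 × 1 × 1 = 1 cut set(s).
Planning chain fails [OR]: union of children's cut sets → 2 cut set(s).
Actuation path unavailable [AND]: one cut set from each child combined → 1 × 1 = 1 cut set(s).
Fallback branch unavailable [OR]: union of children's cut sets → 3 cut set(s).
Redundant channel lost [OR]: union of children's cut sets → 4 cut set(s).
Autonomous vehicle fails to stop [OR]: union of children's cut sets → 7 cut set(s).
Minimal cut sets: {Forward radar offline, Planner malfunctions, South perception node failed}; {B brake controller faulted}; {Fallback module is down, Left front camera lost}; {Wheel-speed sensor malfunctions}; {Left brake actuator is inoperative}; {A lidar fails}; {CAN bus degraded}.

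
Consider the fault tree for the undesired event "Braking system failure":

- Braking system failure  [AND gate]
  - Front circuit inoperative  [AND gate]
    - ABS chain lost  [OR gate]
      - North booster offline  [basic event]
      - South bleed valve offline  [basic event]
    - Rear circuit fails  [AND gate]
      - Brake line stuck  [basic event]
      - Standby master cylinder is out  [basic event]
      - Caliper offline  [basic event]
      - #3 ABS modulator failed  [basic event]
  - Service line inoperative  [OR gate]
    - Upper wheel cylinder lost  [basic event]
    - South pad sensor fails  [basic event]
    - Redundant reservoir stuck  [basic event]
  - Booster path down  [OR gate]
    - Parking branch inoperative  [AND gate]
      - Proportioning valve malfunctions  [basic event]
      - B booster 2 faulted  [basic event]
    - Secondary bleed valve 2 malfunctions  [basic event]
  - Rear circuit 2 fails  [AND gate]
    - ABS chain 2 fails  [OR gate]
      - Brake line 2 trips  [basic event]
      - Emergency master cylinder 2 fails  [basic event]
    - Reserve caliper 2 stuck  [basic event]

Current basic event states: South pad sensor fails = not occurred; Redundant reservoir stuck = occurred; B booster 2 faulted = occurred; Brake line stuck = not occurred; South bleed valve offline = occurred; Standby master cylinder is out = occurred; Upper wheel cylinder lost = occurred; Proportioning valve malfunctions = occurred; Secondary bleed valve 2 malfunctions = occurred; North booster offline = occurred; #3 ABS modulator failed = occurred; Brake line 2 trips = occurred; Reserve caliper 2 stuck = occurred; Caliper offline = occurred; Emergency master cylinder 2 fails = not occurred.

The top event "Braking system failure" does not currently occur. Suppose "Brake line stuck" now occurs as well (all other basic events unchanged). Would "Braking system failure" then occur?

Yes

Counterfactual: set "Brake line stuck" to occurred.
ABS chain lost [OR]: North booster offline=occurs, South bleed valve offline=occurs → at least one input occurs → occurs.
Rear circuit fails [AND]: Brake line stuck=occurs, Standby master cylinder is out=occurs, Caliper offline=occurs, #3 ABS modulator failed=occurs → all inputs occur → occurs.
Front circuit inoperative [AND]: ABS chain lost=occurs, Rear circuit fails=occurs → all inputs occur → occurs.
Service line inoperative [OR]: Upper wheel cylinder lost=occurs, South pad sensor fails=not, Redundant reservoir stuck=occurs → at least one input occurs → occurs.
Parking branch inoperative [AND]: Proportioning valve malfunctions=occurs, B booster 2 faulted=occurs → all inputs occur → occurs.
Booster path down [OR]: Parking branch inoperative=occurs, Secondary bleed valve 2 malfunctions=occurs → at least one input occurs → occurs.
ABS chain 2 fails [OR]: Brake line 2 trips=occurs, Emergency master cylinder 2 fails=not → at least one input occurs → occurs.
Rear circuit 2 fails [AND]: ABS chain 2 fails=occurs, Reserve caliper 2 stuck=occurs → all inputs occur → occurs.
Braking system failure [AND]: Front circuit inoperative=occurs, Service line inoperative=occurs, Booster path down=occurs, Rear circuit 2 fails=occurs → all inputs occur → occurs.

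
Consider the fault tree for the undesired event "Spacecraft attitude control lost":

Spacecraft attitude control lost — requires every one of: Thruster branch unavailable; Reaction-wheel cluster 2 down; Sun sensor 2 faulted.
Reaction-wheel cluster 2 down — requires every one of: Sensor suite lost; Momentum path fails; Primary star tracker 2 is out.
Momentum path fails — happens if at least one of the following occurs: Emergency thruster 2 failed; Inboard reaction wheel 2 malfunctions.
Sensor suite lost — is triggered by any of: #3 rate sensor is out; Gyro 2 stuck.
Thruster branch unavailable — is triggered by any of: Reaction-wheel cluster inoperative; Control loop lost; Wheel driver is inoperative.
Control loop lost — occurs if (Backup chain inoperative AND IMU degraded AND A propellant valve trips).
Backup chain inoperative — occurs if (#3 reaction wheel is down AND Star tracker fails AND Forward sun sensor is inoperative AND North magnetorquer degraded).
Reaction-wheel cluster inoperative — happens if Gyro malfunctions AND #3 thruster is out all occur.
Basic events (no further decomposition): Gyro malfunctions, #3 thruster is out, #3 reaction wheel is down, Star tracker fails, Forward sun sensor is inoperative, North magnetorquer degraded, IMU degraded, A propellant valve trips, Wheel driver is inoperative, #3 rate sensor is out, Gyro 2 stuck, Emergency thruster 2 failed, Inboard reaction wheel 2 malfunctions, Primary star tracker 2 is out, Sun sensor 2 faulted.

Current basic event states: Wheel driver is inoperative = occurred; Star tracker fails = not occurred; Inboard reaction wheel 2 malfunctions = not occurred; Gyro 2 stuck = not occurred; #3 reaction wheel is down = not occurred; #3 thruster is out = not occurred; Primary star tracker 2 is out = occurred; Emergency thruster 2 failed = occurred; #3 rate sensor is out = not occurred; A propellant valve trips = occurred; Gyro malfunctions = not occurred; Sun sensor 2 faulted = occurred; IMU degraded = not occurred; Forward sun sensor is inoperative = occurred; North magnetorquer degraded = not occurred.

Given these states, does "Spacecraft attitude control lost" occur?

Reaction-wheel cluster inoperative [AND]: Gyro malfunctions=not, #3 thruster is out=not → not all inputs occur → does not occur.
Backup chain inoperative [AND]: #3 reaction wheel is down=not, Star tracker fails=not, Forward sun sensor is inoperative=occurs, North magnetorquer degraded=not → not all inputs occur → does not occur.
Control loop lost [AND]: Backup chain inoperative=not, IMU degraded=not, A propellant valve trips=occurs → not all inputs occur → does not occur.
Thruster branch unavailable [OR]: Reaction-wheel cluster inoperative=not, Control loop lost=not, Wheel driver is inoperative=occurs → at least one input occurs → occurs.
Sensor suite lost [OR]: #3 rate sensor is out=not, Gyro 2 stuck=not → no input occurs → does not occur.
Momentum path fails [OR]: Emergency thruster 2 failed=occurs, Inboard reaction wheel 2 malfunctions=not → at least one input occurs → occurs.
Reaction-wheel cluster 2 down [AND]: Sensor suite lost=not, Momentum path fails=occurs, Primary star tracker 2 is out=occurs → not all inputs occur → does not occur.
Spacecraft attitude control lost [AND]: Thruster branch unavailable=occurs, Reaction-wheel cluster 2 down=not, Sun sensor 2 faulted=occurs → not all inputs occur → does not occur.

No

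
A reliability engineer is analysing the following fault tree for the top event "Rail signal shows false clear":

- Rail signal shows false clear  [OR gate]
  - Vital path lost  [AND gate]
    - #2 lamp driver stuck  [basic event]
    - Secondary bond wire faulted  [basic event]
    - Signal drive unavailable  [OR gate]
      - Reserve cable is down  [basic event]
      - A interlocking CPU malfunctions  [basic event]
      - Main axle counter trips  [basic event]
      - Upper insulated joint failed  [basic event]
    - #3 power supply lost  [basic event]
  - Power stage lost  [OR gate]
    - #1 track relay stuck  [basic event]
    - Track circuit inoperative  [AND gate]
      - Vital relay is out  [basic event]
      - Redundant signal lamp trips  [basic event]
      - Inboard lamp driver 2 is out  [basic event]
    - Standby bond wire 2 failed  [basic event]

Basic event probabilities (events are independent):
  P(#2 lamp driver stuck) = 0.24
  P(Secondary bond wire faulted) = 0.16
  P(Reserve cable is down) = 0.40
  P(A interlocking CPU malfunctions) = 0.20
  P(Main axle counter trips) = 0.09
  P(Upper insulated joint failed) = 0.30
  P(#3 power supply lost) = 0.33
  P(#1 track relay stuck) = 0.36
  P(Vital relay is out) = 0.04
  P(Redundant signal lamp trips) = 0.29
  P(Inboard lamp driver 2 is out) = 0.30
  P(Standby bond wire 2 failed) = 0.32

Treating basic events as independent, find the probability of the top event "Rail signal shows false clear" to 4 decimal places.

P(Signal drive unavailable) [OR] = 1 − (1−0.40) × (1−0.20) × (1−0.09) × (1−0.30) = 0.694240
P(Vital path lost) [AND] = 0.24 × 0.16 × 0.694240 × 0.33 = 0.008797
P(Track circuit inoperative) [AND] = 0.04 × 0.29 × 0.30 = 0.003480
P(Power stage lost) [OR] = 1 − (1−0.36) × (1−0.003480) × (1−0.32) = 0.566314
P(Rail signal shows false clear) [OR] = 1 − (1−0.008797) × (1−0.566314) = 0.570129
Rounded to 4 decimal places: P(Rail signal shows false clear) ≈ 0.5701.

0.5701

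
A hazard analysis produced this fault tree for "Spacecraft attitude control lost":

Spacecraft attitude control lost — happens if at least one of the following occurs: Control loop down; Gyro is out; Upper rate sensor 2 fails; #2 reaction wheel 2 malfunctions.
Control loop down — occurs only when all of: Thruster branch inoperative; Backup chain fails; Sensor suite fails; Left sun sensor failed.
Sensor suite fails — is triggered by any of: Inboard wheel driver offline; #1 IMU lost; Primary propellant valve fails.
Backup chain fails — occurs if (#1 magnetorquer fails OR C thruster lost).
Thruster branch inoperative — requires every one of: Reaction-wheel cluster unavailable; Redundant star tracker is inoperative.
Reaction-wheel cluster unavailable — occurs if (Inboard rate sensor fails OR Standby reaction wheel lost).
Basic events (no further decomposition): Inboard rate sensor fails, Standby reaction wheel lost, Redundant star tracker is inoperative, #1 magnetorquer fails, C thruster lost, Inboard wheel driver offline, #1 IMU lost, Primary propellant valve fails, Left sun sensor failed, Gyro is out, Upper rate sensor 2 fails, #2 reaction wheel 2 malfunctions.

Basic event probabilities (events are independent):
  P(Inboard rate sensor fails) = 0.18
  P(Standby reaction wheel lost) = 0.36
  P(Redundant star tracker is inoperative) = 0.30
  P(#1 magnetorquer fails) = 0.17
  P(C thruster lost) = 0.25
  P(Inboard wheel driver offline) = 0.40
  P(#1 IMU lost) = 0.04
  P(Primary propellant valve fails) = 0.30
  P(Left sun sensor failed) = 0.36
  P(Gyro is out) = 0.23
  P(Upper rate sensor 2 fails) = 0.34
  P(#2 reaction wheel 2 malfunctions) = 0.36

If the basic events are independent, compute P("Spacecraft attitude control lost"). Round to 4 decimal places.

P(Reaction-wheel cluster unavailable) [OR] = 1 − (1−0.18) × (1−0.36) = 0.475200
P(Thruster branch inoperative) [AND] = 0.475200 × 0.30 = 0.142560
P(Backup chain fails) [OR] = 1 − (1−0.17) × (1−0.25) = 0.377500
P(Sensor suite fails) [OR] = 1 − (1−0.40) × (1−0.04) × (1−0.30) = 0.596800
P(Control loop down) [AND] = 0.142560 × 0.377500 × 0.596800 × 0.36 = 0.011562
P(Spacecraft attitude control lost) [OR] = 1 − (1−0.011562) × (1−0.23) × (1−0.34) × (1−0.36) = 0.678513
Rounded to 4 decimal places: P(Spacecraft attitude control lost) ≈ 0.6785.

0.6785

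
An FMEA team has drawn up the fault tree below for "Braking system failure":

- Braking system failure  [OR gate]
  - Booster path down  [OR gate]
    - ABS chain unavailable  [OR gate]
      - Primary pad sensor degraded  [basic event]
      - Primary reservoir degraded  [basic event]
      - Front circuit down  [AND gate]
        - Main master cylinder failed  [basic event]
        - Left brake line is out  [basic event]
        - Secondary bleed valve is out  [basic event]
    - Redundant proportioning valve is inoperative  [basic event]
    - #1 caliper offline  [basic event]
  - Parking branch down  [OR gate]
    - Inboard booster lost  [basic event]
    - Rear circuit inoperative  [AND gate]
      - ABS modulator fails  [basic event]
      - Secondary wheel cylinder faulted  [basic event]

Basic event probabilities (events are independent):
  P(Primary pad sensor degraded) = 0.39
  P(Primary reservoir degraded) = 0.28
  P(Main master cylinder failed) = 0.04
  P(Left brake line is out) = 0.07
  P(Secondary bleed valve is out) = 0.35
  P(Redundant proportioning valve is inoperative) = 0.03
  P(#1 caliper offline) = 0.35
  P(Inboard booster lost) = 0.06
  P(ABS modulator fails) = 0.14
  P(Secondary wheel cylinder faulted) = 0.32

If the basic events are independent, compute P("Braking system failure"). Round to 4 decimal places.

P(Front circuit down) [AND] = 0.04 × 0.07 × 0.35 = 0.000980
P(ABS chain unavailable) [OR] = 1 − (1−0.39) × (1−0.28) × (1−0.000980) = 0.561230
P(Booster path down) [OR] = 1 − (1−0.561230) × (1−0.03) × (1−0.35) = 0.723356
P(Rear circuit inoperative) [AND] = 0.14 × 0.32 = 0.044800
P(Parking branch down) [OR] = 1 − (1−0.06) × (1−0.044800) = 0.102112
P(Braking system failure) [OR] = 1 − (1−0.723356) × (1−0.102112) = 0.751605
Rounded to 4 decimal places: P(Braking system failure) ≈ 0.7516.

0.7516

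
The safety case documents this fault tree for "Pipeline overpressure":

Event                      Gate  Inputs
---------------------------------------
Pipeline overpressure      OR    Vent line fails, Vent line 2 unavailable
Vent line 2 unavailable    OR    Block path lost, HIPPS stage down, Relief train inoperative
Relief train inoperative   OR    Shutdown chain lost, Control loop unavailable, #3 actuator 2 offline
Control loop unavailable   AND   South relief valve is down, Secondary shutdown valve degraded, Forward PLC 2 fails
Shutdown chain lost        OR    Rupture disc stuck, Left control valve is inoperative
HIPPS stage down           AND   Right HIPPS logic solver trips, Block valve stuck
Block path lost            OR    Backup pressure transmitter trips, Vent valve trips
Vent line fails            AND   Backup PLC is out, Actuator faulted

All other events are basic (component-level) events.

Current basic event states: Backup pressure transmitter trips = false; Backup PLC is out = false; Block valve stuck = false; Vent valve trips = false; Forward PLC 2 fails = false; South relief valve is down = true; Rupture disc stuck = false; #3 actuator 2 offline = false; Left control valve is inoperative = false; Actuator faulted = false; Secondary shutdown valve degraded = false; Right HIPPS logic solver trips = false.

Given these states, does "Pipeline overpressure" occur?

No

Vent line fails [AND]: Backup PLC is out=not, Actuator faulted=not → not all inputs occur → does not occur.
Block path lost [OR]: Backup pressure transmitter trips=not, Vent valve trips=not → no input occurs → does not occur.
HIPPS stage down [AND]: Right HIPPS logic solver trips=not, Block valve stuck=not → not all inputs occur → does not occur.
Shutdown chain lost [OR]: Rupture disc stuck=not, Left control valve is inoperative=not → no input occurs → does not occur.
Control loop unavailable [AND]: South relief valve is down=occurs, Secondary shutdown valve degraded=not, Forward PLC 2 fails=not → not all inputs occur → does not occur.
Relief train inoperative [OR]: Shutdown chain lost=not, Control loop unavailable=not, #3 actuator 2 offline=not → no input occurs → does not occur.
Vent line 2 unavailable [OR]: Block path lost=not, HIPPS stage down=not, Relief train inoperative=not → no input occurs → does not occur.
Pipeline overpressure [OR]: Vent line fails=not, Vent line 2 unavailable=not → no input occurs → does not occur.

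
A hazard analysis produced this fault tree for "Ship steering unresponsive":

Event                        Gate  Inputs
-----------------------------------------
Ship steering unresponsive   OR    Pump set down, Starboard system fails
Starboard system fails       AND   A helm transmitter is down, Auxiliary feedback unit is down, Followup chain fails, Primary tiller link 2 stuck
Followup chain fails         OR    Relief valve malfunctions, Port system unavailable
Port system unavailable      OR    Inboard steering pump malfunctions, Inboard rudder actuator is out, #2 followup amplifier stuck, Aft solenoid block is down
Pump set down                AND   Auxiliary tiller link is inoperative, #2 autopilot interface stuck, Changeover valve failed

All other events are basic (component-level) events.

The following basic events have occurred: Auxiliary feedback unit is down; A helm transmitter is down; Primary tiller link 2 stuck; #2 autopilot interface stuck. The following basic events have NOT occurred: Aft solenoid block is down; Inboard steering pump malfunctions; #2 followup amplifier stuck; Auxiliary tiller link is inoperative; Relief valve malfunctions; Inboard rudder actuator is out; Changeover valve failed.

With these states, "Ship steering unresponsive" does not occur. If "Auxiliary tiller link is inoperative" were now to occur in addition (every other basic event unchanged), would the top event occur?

Counterfactual: set "Auxiliary tiller link is inoperative" to occurred.
Pump set down [AND]: Auxiliary tiller link is inoperative=occurs, #2 autopilot interface stuck=occurs, Changeover valve failed=not → not all inputs occur → does not occur.
Port system unavailable [OR]: Inboard steering pump malfunctions=not, Inboard rudder actuator is out=not, #2 followup amplifier stuck=not, Aft solenoid block is down=not → no input occurs → does not occur.
Followup chain fails [OR]: Relief valve malfunctions=not, Port system unavailable=not → no input occurs → does not occur.
Starboard system fails [AND]: A helm transmitter is down=occurs, Auxiliary feedback unit is down=occurs, Followup chain fails=not, Primary tiller link 2 stuck=occurs → not all inputs occur → does not occur.
Ship steering unresponsive [OR]: Pump set down=not, Starboard system fails=not → no input occurs → does not occur.

No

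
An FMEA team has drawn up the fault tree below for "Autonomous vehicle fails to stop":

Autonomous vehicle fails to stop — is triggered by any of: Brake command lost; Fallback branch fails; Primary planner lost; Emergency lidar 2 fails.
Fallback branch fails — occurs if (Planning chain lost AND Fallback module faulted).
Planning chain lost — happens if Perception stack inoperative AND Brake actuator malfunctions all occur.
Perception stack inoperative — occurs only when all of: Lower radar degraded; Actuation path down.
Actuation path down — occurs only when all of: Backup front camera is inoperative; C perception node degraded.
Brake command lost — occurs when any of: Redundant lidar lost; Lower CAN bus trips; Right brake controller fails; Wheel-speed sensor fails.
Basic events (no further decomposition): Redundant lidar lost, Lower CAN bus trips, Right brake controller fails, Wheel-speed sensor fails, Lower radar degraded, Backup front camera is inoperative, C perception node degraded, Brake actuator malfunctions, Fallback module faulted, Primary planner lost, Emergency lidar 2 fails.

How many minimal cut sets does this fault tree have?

7

Brake command lost [OR]: union of children's cut sets → 4 cut set(s).
Actuation path down [AND]: one cut set from each child combined → 1 × 1 = 1 cut set(s).
Perception stack inoperative [AND]: one cut set from each child combined → 1 × 1 = 1 cut set(s).
Planning chain lost [AND]: one cut set from each child combined → 1 × 1 = 1 cut set(s).
Fallback branch fails [AND]: one cut set from each child combined → 1 × 1 = 1 cut set(s).
Autonomous vehicle fails to stop [OR]: union of children's cut sets → 7 cut set(s).
Minimal cut sets: {Redundant lidar lost}; {Lower CAN bus trips}; {Right brake controller fails}; {Wheel-speed sensor fails}; {Backup front camera is inoperative, Brake actuator malfunctions, C perception node degraded, Fallback module faulted, Lower radar degraded}; {Primary planner lost}; {Emergency lidar 2 fails}.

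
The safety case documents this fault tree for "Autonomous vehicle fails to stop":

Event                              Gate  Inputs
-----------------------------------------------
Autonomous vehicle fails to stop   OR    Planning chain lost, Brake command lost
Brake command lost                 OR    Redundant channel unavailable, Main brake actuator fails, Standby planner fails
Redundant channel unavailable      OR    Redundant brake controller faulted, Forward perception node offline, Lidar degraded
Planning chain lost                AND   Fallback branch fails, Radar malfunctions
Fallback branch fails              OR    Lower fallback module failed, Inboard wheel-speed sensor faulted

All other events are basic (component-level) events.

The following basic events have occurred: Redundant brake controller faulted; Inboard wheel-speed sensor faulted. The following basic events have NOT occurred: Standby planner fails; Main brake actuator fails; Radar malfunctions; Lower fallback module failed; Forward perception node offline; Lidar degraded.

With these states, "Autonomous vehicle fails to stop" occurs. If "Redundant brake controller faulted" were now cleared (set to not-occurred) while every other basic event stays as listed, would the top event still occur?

No

Counterfactual: set "Redundant brake controller faulted" to not occurred.
Fallback branch fails [OR]: Lower fallback module failed=not, Inboard wheel-speed sensor faulted=occurs → at least one input occurs → occurs.
Planning chain lost [AND]: Fallback branch fails=occurs, Radar malfunctions=not → not all inputs occur → does not occur.
Redundant channel unavailable [OR]: Redundant brake controller faulted=not, Forward perception node offline=not, Lidar degraded=not → no input occurs → does not occur.
Brake command lost [OR]: Redundant channel unavailable=not, Main brake actuator fails=not, Standby planner fails=not → no input occurs → does not occur.
Autonomous vehicle fails to stop [OR]: Planning chain lost=not, Brake command lost=not → no input occurs → does not occur.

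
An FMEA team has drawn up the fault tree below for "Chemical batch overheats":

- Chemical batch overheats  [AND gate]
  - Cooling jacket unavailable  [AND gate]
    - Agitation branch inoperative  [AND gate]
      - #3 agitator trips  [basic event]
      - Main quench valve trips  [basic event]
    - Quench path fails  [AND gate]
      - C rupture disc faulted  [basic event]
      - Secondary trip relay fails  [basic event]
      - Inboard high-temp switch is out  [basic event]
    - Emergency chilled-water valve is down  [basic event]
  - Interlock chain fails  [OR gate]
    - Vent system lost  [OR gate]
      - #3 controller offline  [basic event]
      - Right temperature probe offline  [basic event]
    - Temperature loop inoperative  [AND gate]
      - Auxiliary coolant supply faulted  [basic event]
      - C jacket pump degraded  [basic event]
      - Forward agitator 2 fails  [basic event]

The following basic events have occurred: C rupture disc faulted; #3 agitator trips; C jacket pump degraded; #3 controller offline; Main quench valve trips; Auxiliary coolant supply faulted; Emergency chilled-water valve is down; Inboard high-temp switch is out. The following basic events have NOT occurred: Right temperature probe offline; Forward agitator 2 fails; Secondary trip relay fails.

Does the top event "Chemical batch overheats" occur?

Agitation branch inoperative [AND]: #3 agitator trips=occurs, Main quench valve trips=occurs → all inputs occur → occurs.
Quench path fails [AND]: C rupture disc faulted=occurs, Secondary trip relay fails=not, Inboard high-temp switch is out=occurs → not all inputs occur → does not occur.
Cooling jacket unavailable [AND]: Agitation branch inoperative=occurs, Quench path fails=not, Emergency chilled-water valve is down=occurs → not all inputs occur → does not occur.
Vent system lost [OR]: #3 controller offline=occurs, Right temperature probe offline=not → at least one input occurs → occurs.
Temperature loop inoperative [AND]: Auxiliary coolant supply faulted=occurs, C jacket pump degraded=occurs, Forward agitator 2 fails=not → not all inputs occur → does not occur.
Interlock chain fails [OR]: Vent system lost=occurs, Temperature loop inoperative=not → at least one input occurs → occurs.
Chemical batch overheats [AND]: Cooling jacket unavailable=not, Interlock chain fails=occurs → not all inputs occur → does not occur.

No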